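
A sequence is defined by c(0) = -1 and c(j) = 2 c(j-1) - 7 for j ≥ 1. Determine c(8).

c(1) = 2(-1) - 7 = -9
c(2) = 2(-9) - 7 = -25
c(3) = 2(-25) - 7 = -57
c(4) = 2(-57) - 7 = -121
c(5) = 2(-121) - 7 = -249
c(6) = 2(-249) - 7 = -505
c(7) = 2(-505) - 7 = -1017
c(8) = 2(-1017) - 7 = -2041

-2041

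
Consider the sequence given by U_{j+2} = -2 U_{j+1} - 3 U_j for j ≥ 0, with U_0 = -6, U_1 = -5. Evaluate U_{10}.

1204

U_2 = -2*(-5) - 3*(-6) = 28
U_3 = -2*28 - 3*(-5) = -41
U_4 = -2*(-41) - 3*28 = -2
U_5 = -2*(-2) - 3*(-41) = 127
U_6 = -2*127 - 3*(-2) = -248
U_7 = -2*(-248) - 3*127 = 115
U_8 = -2*115 - 3*(-248) = 514
U_9 = -2*514 - 3*115 = -1373
U_{10} = -2*(-1373) - 3*514 = 1204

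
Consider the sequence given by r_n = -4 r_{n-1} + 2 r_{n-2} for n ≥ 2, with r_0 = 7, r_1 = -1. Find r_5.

-1476

r_2 = -4*(-1) + 2*7 = 18
r_3 = -4*18 + 2*(-1) = -74
r_4 = -4*(-74) + 2*18 = 332
r_5 = -4*332 + 2*(-74) = -1476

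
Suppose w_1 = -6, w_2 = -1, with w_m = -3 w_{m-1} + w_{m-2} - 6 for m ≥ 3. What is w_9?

-8685

w_3 = -3*(-1) + (-6) - 6 = -9
w_4 = -3*(-9) + (-1) - 6 = 20
w_5 = -3*20 + (-9) - 6 = -75
w_6 = -3*(-75) + 20 - 6 = 239
w_7 = -3*239 + (-75) - 6 = -798
w_8 = -3*(-798) + 239 - 6 = 2627
w_9 = -3*2627 + (-798) - 6 = -8685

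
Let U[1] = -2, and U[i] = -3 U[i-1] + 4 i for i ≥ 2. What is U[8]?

8210

U[2] = -3(-2) + 8 = 14
U[3] = -3(14) + 12 = -30
U[4] = -3(-30) + 16 = 106
U[5] = -3(106) + 20 = -298
U[6] = -3(-298) + 24 = 918
U[7] = -3(918) + 28 = -2726
U[8] = -3(-2726) + 32 = 8210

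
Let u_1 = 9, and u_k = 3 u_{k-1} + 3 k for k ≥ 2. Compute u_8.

u_2 = 3(9) + 6 = 33
u_3 = 3(33) + 9 = 108
u_4 = 3(108) + 12 = 336
u_5 = 3(336) + 15 = 1023
u_6 = 3(1023) + 18 = 3087
u_7 = 3(3087) + 21 = 9282
u_8 = 3(9282) + 24 = 27870

27870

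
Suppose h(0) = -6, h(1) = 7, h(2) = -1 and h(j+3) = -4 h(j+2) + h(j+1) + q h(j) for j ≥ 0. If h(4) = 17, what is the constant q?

h(3) = 11 - 6q
h(4) = -45 + 31q
So -45 + 31q = 17, giving q = 2.

2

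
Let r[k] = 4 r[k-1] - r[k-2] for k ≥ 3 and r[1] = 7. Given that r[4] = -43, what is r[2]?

Let r[2] = x.
r[3] = -7 + 4x
r[4] = -28 + 15x
So -28 + 15x = -43, giving x = -1.

-1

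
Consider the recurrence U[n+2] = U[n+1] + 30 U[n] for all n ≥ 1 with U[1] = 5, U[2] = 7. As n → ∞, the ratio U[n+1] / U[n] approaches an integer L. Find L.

6

The characteristic equation is r^2 - r - 30 = 0, which factors as (r - 6)(r + 5) = 0.
So the roots are 6 and -5. Since |6| > |-5| and the coefficient of 6^n is non-zero, the ratio tends to 6.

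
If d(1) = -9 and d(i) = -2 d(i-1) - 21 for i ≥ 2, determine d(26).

The fixed point is -21/(1 + 2) = -7, so d(i) + 7 = -2(d(i-1) + 7).
Hence d(i) = -2·(-2)^{i-1} - 7.
d(26) = -2·(-2)^{25} - 7 = -2·-33554432 - 7 = 67108857.

67108857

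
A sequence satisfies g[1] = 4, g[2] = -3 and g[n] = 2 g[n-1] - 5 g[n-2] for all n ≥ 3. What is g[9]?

g[3] = 2(-3) - 5(4) = -26
g[4] = 2(-26) - 5(-3) = -37
g[5] = 2(-37) - 5(-26) = 56
g[6] = 2(56) - 5(-37) = 297
g[7] = 2(297) - 5(56) = 314
g[8] = 2(314) - 5(297) = -857
g[9] = 2(-857) - 5(314) = -3284

-3284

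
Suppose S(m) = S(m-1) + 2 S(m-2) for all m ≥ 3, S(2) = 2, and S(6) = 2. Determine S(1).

-2

Let S(1) = w.
S(3) = 2 + 2w
S(4) = 6 + 2w
S(5) = 10 + 6w
S(6) = 22 + 10w
So 22 + 10w = 2, giving w = -2.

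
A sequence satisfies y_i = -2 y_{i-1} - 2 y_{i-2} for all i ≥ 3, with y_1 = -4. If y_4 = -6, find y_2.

5

Let y_2 = w.
y_3 = 8 - 2w
y_4 = -16 + 2w
So -16 + 2w = -6, giving w = 5.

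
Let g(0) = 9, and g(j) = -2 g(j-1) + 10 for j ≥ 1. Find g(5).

-178

g(1) = -2*9 + 10 = -8
g(2) = -2*(-8) + 10 = 26
g(3) = -2*26 + 10 = -42
g(4) = -2*(-42) + 10 = 94
g(5) = -2*94 + 10 = -178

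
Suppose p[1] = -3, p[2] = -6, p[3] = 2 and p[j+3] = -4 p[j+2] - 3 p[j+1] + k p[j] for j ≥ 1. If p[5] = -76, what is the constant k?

p[4] = 10 - 3k
p[5] = -46 + 6k
So -46 + 6k = -76, giving k = -5.

-5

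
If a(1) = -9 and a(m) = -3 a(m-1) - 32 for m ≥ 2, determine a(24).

94143178819

The fixed point is -32/(1 + 3) = -8, so a(m) + 8 = -3(a(m-1) + 8).
Hence a(m) = -1·(-3)^{m-1} - 8.
a(24) = -1·(-3)^{23} - 8 = -1·-94143178827 - 8 = 94143178819.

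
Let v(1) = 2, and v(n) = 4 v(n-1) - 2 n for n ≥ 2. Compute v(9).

v(2) = 4*2 - 4 = 4
v(3) = 4*4 - 6 = 10
v(4) = 4*10 - 8 = 32
v(5) = 4*32 - 10 = 118
v(6) = 4*118 - 12 = 460
v(7) = 4*460 - 14 = 1826
v(8) = 4*1826 - 16 = 7288
v(9) = 4*7288 - 18 = 29134

29134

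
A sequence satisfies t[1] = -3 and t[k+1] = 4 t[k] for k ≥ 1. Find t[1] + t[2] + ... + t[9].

-262143

t[2] = 4·(-3) = -12
t[3] = 4·(-12) = -48
t[4] = 4·(-48) = -192
t[5] = 4·(-192) = -768
t[6] = 4·(-768) = -3072
t[7] = 4·(-3072) = -12288
t[8] = 4·(-12288) = -49152
t[9] = 4·(-49152) = -196608
Sum = (-3) + (-12) + (-48) + (-192) + (-768) + (-3072) + (-12288) + (-49152) + (-196608) = -262143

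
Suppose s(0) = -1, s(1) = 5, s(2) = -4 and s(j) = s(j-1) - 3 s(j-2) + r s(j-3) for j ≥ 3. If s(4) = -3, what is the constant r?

s(3) = -19 - r
s(4) = -7 + 4r
So -7 + 4r = -3, giving r = 1.

1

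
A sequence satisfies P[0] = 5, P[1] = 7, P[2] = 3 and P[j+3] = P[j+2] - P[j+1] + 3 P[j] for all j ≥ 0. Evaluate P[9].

P[3] = 3 - 7 + 3·5 = 11
P[4] = 11 - 3 + 3·7 = 29
P[5] = 29 - 11 + 3·3 = 27
P[6] = 27 - 29 + 3·11 = 31
P[7] = 31 - 27 + 3·29 = 91
P[8] = 91 - 31 + 3·27 = 141
P[9] = 141 - 91 + 3·31 = 143

143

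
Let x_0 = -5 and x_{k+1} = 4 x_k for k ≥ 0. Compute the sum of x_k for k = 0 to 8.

x_1 = 4*(-5) = -20
x_2 = 4*(-20) = -80
x_3 = 4*(-80) = -320
x_4 = 4*(-320) = -1280
x_5 = 4*(-1280) = -5120
x_6 = 4*(-5120) = -20480
x_7 = 4*(-20480) = -81920
x_8 = 4*(-81920) = -327680
Sum = (-5) + (-20) + (-80) + (-320) + (-1280) + (-5120) + (-20480) + (-81920) + (-327680) = -436905

-436905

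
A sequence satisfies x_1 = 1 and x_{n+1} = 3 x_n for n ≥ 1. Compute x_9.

x_2 = 3*1 = 3
x_3 = 3*3 = 9
x_4 = 3*9 = 27
x_5 = 3*27 = 81
x_6 = 3*81 = 243
x_7 = 3*243 = 729
x_8 = 3*729 = 2187
x_9 = 3*2187 = 6561

6561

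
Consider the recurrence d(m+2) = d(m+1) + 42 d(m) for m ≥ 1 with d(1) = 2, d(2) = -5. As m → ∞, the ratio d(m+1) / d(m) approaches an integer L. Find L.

7

The characteristic equation is r^2 - r - 42 = 0, which factors as (r - 7)(r + 6) = 0.
So the roots are 7 and -6. Since |7| > |-6| and the coefficient of 7^m is non-zero, the ratio tends to 7.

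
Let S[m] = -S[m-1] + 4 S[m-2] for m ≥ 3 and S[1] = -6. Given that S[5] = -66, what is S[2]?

-6

Let S[2] = v.
S[3] = -24 - v
S[4] = 24 + 5v
S[5] = -120 - 9v
So -120 - 9v = -66, giving v = -6.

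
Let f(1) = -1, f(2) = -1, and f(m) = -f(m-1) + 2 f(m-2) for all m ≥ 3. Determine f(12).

f(3) = -(-1) + 2(-1) = -1
f(4) = -(-1) + 2(-1) = -1
f(5) = -(-1) + 2(-1) = -1
f(6) = -(-1) + 2(-1) = -1
f(7) = -(-1) + 2(-1) = -1
f(8) = -(-1) + 2(-1) = -1
f(9) = -(-1) + 2(-1) = -1
f(10) = -(-1) + 2(-1) = -1
f(11) = -(-1) + 2(-1) = -1
f(12) = -(-1) + 2(-1) = -1

-1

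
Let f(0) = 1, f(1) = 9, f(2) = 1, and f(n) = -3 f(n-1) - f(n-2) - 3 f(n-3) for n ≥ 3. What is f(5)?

-39

f(3) = -3*1 - 9 - 3*1 = -15
f(4) = -3*(-15) - 1 - 3*9 = 17
f(5) = -3*17 - (-15) - 3*1 = -39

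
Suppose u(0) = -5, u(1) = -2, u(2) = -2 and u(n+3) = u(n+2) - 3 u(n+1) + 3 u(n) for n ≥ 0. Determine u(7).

-65

u(3) = (-2) - 3·(-2) + 3·(-5) = -11
u(4) = (-11) - 3·(-2) + 3·(-2) = -11
u(5) = (-11) - 3·(-11) + 3·(-2) = 16
u(6) = 16 - 3·(-11) + 3·(-11) = 16
u(7) = 16 - 3·16 + 3·(-11) = -65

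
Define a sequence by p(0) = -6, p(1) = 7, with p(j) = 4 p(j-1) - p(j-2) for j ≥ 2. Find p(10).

p(2) = 4*7 - (-6) = 34
p(3) = 4*34 - 7 = 129
p(4) = 4*129 - 34 = 482
p(5) = 4*482 - 129 = 1799
p(6) = 4*1799 - 482 = 6714
p(7) = 4*6714 - 1799 = 25057
p(8) = 4*25057 - 6714 = 93514
p(9) = 4*93514 - 25057 = 348999
p(10) = 4*348999 - 93514 = 1302482

1302482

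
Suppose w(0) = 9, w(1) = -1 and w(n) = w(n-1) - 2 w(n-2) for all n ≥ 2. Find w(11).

175

w(2) = (-1) - 2·9 = -19
w(3) = (-19) - 2·(-1) = -17
w(4) = (-17) - 2·(-19) = 21
w(5) = 21 - 2·(-17) = 55
w(6) = 55 - 2·21 = 13
w(7) = 13 - 2·55 = -97
w(8) = (-97) - 2·13 = -123
w(9) = (-123) - 2·(-97) = 71
w(10) = 71 - 2·(-123) = 317
w(11) = 317 - 2·71 = 175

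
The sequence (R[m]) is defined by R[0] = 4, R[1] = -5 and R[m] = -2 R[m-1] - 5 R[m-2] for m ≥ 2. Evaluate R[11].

R[2] = -2·(-5) - 5·4 = -10
R[3] = -2·(-10) - 5·(-5) = 45
R[4] = -2·45 - 5·(-10) = -40
R[5] = -2·(-40) - 5·45 = -145
R[6] = -2·(-145) - 5·(-40) = 490
R[7] = -2·490 - 5·(-145) = -255
R[8] = -2·(-255) - 5·490 = -1940
R[9] = -2·(-1940) - 5·(-255) = 5155
R[10] = -2·5155 - 5·(-1940) = -610
R[11] = -2·(-610) - 5·5155 = -24555

-24555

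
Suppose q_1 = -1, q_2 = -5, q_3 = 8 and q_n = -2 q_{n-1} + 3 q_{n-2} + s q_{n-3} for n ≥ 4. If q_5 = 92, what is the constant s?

-2

q_4 = -31 - s
q_5 = 86 - 3s
So 86 - 3s = 92, giving s = -2.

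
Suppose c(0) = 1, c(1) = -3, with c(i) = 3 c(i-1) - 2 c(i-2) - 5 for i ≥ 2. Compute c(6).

-536

c(2) = 3*(-3) - 2*1 - 5 = -16
c(3) = 3*(-16) - 2*(-3) - 5 = -47
c(4) = 3*(-47) - 2*(-16) - 5 = -114
c(5) = 3*(-114) - 2*(-47) - 5 = -253
c(6) = 3*(-253) - 2*(-114) - 5 = -536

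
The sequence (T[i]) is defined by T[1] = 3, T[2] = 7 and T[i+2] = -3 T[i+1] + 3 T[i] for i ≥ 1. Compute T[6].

T[3] = -3·7 + 3·3 = -12
T[4] = -3·(-12) + 3·7 = 57
T[5] = -3·57 + 3·(-12) = -207
T[6] = -3·(-207) + 3·57 = 792

792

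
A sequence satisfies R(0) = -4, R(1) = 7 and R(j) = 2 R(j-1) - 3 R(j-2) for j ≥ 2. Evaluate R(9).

1183

R(2) = 2(7) - 3(-4) = 26
R(3) = 2(26) - 3(7) = 31
R(4) = 2(31) - 3(26) = -16
R(5) = 2(-16) - 3(31) = -125
R(6) = 2(-125) - 3(-16) = -202
R(7) = 2(-202) - 3(-125) = -29
R(8) = 2(-29) - 3(-202) = 548
R(9) = 2(548) - 3(-29) = 1183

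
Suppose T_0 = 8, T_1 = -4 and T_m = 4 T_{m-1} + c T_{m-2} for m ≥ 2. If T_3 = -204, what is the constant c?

-5

T_2 = -16 + 8c
T_3 = -64 + 28c
So -64 + 28c = -204, giving c = -5.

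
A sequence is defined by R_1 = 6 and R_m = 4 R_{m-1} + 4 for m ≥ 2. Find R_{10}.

1922388

R_2 = 4·6 + 4 = 28
R_3 = 4·28 + 4 = 116
R_4 = 4·116 + 4 = 468
R_5 = 4·468 + 4 = 1876
R_6 = 4·1876 + 4 = 7508
R_7 = 4·7508 + 4 = 30036
R_8 = 4·30036 + 4 = 120148
R_9 = 4·120148 + 4 = 480596
R_{10} = 4·480596 + 4 = 1922388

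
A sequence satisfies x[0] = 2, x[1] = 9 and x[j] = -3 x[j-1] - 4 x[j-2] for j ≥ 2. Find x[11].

18885

x[2] = -3*9 - 4*2 = -35
x[3] = -3*(-35) - 4*9 = 69
x[4] = -3*69 - 4*(-35) = -67
x[5] = -3*(-67) - 4*69 = -75
x[6] = -3*(-75) - 4*(-67) = 493
x[7] = -3*493 - 4*(-75) = -1179
x[8] = -3*(-1179) - 4*493 = 1565
x[9] = -3*1565 - 4*(-1179) = 21
x[10] = -3*21 - 4*1565 = -6323
x[11] = -3*(-6323) - 4*21 = 18885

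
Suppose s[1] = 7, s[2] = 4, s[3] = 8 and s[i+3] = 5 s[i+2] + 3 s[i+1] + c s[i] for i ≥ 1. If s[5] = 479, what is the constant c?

s[4] = 52 + 7c
s[5] = 284 + 39c
So 284 + 39c = 479, giving c = 5.

5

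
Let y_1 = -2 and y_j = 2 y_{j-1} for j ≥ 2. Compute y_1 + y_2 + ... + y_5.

y_2 = 2·(-2) = -4
y_3 = 2·(-4) = -8
y_4 = 2·(-8) = -16
y_5 = 2·(-16) = -32
Sum = (-2) + (-4) + (-8) + (-16) + (-32) = -62

-62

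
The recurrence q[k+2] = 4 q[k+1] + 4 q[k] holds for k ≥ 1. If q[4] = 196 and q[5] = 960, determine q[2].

Rearranging, q[k-2] = (q[k] - 4 q[k-1]) / 4.
q[3] = (960 - 4(196)) / 4 = 176/4 = 44
q[2] = (196 - 4(44)) / 4 = 20/4 = 5

5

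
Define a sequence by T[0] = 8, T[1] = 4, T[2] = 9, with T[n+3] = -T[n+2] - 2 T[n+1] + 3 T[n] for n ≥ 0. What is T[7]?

T[3] = -9 - 2(4) + 3(8) = 7
T[4] = -7 - 2(9) + 3(4) = -13
T[5] = -(-13) - 2(7) + 3(9) = 26
T[6] = -26 - 2(-13) + 3(7) = 21
T[7] = -21 - 2(26) + 3(-13) = -112

-112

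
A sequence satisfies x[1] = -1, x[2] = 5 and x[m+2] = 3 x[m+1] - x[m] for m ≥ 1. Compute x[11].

36409

x[3] = 3(5) - (-1) = 16
x[4] = 3(16) - 5 = 43
x[5] = 3(43) - 16 = 113
x[6] = 3(113) - 43 = 296
x[7] = 3(296) - 113 = 775
x[8] = 3(775) - 296 = 2029
x[9] = 3(2029) - 775 = 5312
x[10] = 3(5312) - 2029 = 13907
x[11] = 3(13907) - 5312 = 36409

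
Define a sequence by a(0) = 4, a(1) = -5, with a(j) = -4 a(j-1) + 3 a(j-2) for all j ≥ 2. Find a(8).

310964

a(2) = -4(-5) + 3(4) = 32
a(3) = -4(32) + 3(-5) = -143
a(4) = -4(-143) + 3(32) = 668
a(5) = -4(668) + 3(-143) = -3101
a(6) = -4(-3101) + 3(668) = 14408
a(7) = -4(14408) + 3(-3101) = -66935
a(8) = -4(-66935) + 3(14408) = 310964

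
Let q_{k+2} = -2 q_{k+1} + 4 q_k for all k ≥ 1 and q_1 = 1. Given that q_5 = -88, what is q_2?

Let q_2 = w.
q_3 = 4 - 2w
q_4 = -8 + 8w
q_5 = 32 - 24w
So 32 - 24w = -88, giving w = 5.

5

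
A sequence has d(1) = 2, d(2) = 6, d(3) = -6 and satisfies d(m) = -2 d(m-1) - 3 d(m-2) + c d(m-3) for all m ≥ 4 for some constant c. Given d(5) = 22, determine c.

-4

d(4) = -6 + 2c
d(5) = 30 + 2c
So 30 + 2c = 22, giving c = -4.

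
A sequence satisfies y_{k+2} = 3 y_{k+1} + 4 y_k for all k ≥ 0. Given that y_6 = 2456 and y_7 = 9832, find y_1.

Rearranging, y_{k-2} = (y_k - 3 y_{k-1}) / 4.
y_5 = (9832 - 3*2456) / 4 = 2464/4 = 616
y_4 = (2456 - 3*616) / 4 = 608/4 = 152
y_3 = (616 - 3*152) / 4 = 160/4 = 40
y_2 = (152 - 3*40) / 4 = 32/4 = 8
y_1 = (40 - 3*8) / 4 = 16/4 = 4

4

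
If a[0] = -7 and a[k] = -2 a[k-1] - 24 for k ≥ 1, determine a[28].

The fixed point is -24/(1 + 2) = -8, so a[k] + 8 = -2(a[k-1] + 8).
Hence a[k] = 1·(-2)^k - 8.
a[28] = 1·(-2)^{28} - 8 = 1·268435456 - 8 = 268435448.

268435448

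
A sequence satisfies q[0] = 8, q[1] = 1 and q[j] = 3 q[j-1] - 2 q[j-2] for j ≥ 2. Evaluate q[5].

-209

q[2] = 3*1 - 2*8 = -13
q[3] = 3*(-13) - 2*1 = -41
q[4] = 3*(-41) - 2*(-13) = -97
q[5] = 3*(-97) - 2*(-41) = -209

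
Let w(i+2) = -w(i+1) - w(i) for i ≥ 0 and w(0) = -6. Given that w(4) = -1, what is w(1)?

Let w(1) = y.
w(2) = 6 - y
w(3) = -6
w(4) = y
So y = -1, giving y = -1.

-1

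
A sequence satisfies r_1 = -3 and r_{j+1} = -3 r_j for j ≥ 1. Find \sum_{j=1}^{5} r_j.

-183

r_2 = -3*(-3) = 9
r_3 = -3*9 = -27
r_4 = -3*(-27) = 81
r_5 = -3*81 = -243
Sum = (-3) + 9 + (-27) + 81 + (-243) = -183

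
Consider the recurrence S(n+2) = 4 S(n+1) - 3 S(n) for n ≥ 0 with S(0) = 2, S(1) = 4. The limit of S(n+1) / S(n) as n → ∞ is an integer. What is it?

The characteristic equation is r^2 - 4r + 3 = 0, which factors as (r - 3)(r - 1) = 0.
So the roots are 3 and 1. Since |3| > |1| and the coefficient of 3^n is non-zero, the ratio tends to 3.

3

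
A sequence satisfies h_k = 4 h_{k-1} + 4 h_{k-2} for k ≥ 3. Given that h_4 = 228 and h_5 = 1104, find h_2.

Rearranging, h_{k-2} = (h_k - 4 h_{k-1}) / 4.
h_3 = (1104 - 4(228)) / 4 = 192/4 = 48
h_2 = (228 - 4(48)) / 4 = 36/4 = 9

9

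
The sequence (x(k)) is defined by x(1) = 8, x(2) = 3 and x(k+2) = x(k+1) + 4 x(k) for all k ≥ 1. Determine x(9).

x(3) = 3 + 4*8 = 35
x(4) = 35 + 4*3 = 47
x(5) = 47 + 4*35 = 187
x(6) = 187 + 4*47 = 375
x(7) = 375 + 4*187 = 1123
x(8) = 1123 + 4*375 = 2623
x(9) = 2623 + 4*1123 = 7115

7115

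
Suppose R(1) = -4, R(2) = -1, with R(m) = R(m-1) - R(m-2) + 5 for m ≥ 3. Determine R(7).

R(3) = (-1) - (-4) + 5 = 8
R(4) = 8 - (-1) + 5 = 14
R(5) = 14 - 8 + 5 = 11
R(6) = 11 - 14 + 5 = 2
R(7) = 2 - 11 + 5 = -4

-4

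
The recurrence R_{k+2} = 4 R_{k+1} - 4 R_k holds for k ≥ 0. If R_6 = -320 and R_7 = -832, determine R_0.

4

Rearranging, R_{k-2} = (R_k - 4 R_{k-1}) / -4.
R_5 = (-832 - 4(-320)) / -4 = 448/-4 = -112
R_4 = (-320 - 4(-112)) / -4 = 128/-4 = -32
R_3 = (-112 - 4(-32)) / -4 = 16/-4 = -4
R_2 = (-32 - 4(-4)) / -4 = -16/-4 = 4
R_1 = (-4 - 4(4)) / -4 = -20/-4 = 5
R_0 = (4 - 4(5)) / -4 = -16/-4 = 4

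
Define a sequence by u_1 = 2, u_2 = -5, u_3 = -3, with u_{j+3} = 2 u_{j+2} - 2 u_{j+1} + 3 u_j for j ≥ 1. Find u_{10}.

u_4 = 2*(-3) - 2*(-5) + 3*2 = 10
u_5 = 2*10 - 2*(-3) + 3*(-5) = 11
u_6 = 2*11 - 2*10 + 3*(-3) = -7
u_7 = 2*(-7) - 2*11 + 3*10 = -6
u_8 = 2*(-6) - 2*(-7) + 3*11 = 35
u_9 = 2*35 - 2*(-6) + 3*(-7) = 61
u_{10} = 2*61 - 2*35 + 3*(-6) = 34

34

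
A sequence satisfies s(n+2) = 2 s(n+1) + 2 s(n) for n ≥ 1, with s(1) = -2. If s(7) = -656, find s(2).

Let s(2) = w.
s(3) = -4 + 2w
s(4) = -8 + 6w
s(5) = -24 + 16w
s(6) = -64 + 44w
s(7) = -176 + 120w
So -176 + 120w = -656, giving w = -4.

-4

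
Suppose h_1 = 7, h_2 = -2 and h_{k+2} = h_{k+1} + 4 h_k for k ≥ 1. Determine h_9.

h_3 = (-2) + 4*7 = 26
h_4 = 26 + 4*(-2) = 18
h_5 = 18 + 4*26 = 122
h_6 = 122 + 4*18 = 194
h_7 = 194 + 4*122 = 682
h_8 = 682 + 4*194 = 1458
h_9 = 1458 + 4*682 = 4186

4186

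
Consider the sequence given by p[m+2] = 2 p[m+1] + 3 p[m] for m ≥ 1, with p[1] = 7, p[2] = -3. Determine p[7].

p[3] = 2*(-3) + 3*7 = 15
p[4] = 2*15 + 3*(-3) = 21
p[5] = 2*21 + 3*15 = 87
p[6] = 2*87 + 3*21 = 237
p[7] = 2*237 + 3*87 = 735

735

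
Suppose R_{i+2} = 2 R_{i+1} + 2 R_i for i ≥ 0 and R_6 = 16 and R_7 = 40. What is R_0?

7

Rearranging, R_{i-2} = (R_i - 2 R_{i-1}) / 2.
R_5 = (40 - 2*16) / 2 = 8/2 = 4
R_4 = (16 - 2*4) / 2 = 8/2 = 4
R_3 = (4 - 2*4) / 2 = -4/2 = -2
R_2 = (4 - 2*(-2)) / 2 = 8/2 = 4
R_1 = (-2 - 2*4) / 2 = -10/2 = -5
R_0 = (4 - 2*(-5)) / 2 = 14/2 = 7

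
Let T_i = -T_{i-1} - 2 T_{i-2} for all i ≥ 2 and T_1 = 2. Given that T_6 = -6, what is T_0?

Let T_0 = w.
T_2 = -2 - 2w
T_3 = -2 + 2w
T_4 = 6 + 2w
T_5 = -2 - 6w
T_6 = -10 + 2w
So -10 + 2w = -6, giving w = 2.

2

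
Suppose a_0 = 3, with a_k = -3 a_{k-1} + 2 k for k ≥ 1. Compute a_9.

a_1 = -3·3 + 2 = -7
a_2 = -3·(-7) + 4 = 25
a_3 = -3·25 + 6 = -69
a_4 = -3·(-69) + 8 = 215
a_5 = -3·215 + 10 = -635
a_6 = -3·(-635) + 12 = 1917
a_7 = -3·1917 + 14 = -5737
a_8 = -3·(-5737) + 16 = 17227
a_9 = -3·17227 + 18 = -51663

-51663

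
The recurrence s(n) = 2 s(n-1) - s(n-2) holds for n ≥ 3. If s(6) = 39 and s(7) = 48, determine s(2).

Rearranging, s(n-2) = -(s(n) - 2 s(n-1)).
s(5) = -(48 - 2*39) = 30
s(4) = -(39 - 2*30) = 21
s(3) = -(30 - 2*21) = 12
s(2) = -(21 - 2*12) = 3

3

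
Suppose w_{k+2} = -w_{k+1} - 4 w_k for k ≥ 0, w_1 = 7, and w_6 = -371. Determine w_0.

Let w_0 = x.
w_2 = -7 - 4x
w_3 = -21 + 4x
w_4 = 49 + 12x
w_5 = 35 - 28x
w_6 = -231 - 20x
So -231 - 20x = -371, giving x = 7.

7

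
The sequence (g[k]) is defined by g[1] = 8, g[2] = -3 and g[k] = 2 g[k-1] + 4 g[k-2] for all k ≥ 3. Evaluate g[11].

g[3] = 2(-3) + 4(8) = 26
g[4] = 2(26) + 4(-3) = 40
g[5] = 2(40) + 4(26) = 184
g[6] = 2(184) + 4(40) = 528
g[7] = 2(528) + 4(184) = 1792
g[8] = 2(1792) + 4(528) = 5696
g[9] = 2(5696) + 4(1792) = 18560
g[10] = 2(18560) + 4(5696) = 59904
g[11] = 2(59904) + 4(18560) = 194048

194048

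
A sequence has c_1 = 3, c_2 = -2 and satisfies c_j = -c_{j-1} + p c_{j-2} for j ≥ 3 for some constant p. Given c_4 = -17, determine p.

3

c_3 = 2 + 3p
c_4 = -2 - 5p
So -2 - 5p = -17, giving p = 3.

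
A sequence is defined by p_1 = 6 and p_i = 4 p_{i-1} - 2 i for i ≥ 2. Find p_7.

18210

p_2 = 4*6 - 4 = 20
p_3 = 4*20 - 6 = 74
p_4 = 4*74 - 8 = 288
p_5 = 4*288 - 10 = 1142
p_6 = 4*1142 - 12 = 4556
p_7 = 4*4556 - 14 = 18210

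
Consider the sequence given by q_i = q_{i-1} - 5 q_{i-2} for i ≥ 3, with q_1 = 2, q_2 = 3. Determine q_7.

q_3 = 3 - 5*2 = -7
q_4 = (-7) - 5*3 = -22
q_5 = (-22) - 5*(-7) = 13
q_6 = 13 - 5*(-22) = 123
q_7 = 123 - 5*13 = 58

58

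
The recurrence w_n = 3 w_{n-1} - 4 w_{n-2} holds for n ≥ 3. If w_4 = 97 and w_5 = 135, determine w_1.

Rearranging, w_{n-2} = (w_n - 3 w_{n-1}) / -4.
w_3 = (135 - 3*97) / -4 = -156/-4 = 39
w_2 = (97 - 3*39) / -4 = -20/-4 = 5
w_1 = (39 - 3*5) / -4 = 24/-4 = -6

-6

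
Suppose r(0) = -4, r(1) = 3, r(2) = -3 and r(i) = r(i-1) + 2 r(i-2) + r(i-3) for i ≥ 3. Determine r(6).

-18

r(3) = (-3) + 2·3 + (-4) = -1
r(4) = (-1) + 2·(-3) + 3 = -4
r(5) = (-4) + 2·(-1) + (-3) = -9
r(6) = (-9) + 2·(-4) + (-1) = -18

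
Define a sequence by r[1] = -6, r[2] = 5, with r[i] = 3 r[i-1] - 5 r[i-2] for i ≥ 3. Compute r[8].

-2515

r[3] = 3*5 - 5*(-6) = 45
r[4] = 3*45 - 5*5 = 110
r[5] = 3*110 - 5*45 = 105
r[6] = 3*105 - 5*110 = -235
r[7] = 3*(-235) - 5*105 = -1230
r[8] = 3*(-1230) - 5*(-235) = -2515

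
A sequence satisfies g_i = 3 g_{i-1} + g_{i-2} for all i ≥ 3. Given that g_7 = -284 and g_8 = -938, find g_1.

4

Rearranging, g_{i-2} = g_i - 3 g_{i-1}.
g_6 = -938 - 3*(-284) = -86
g_5 = -284 - 3*(-86) = -26
g_4 = -86 - 3*(-26) = -8
g_3 = -26 - 3*(-8) = -2
g_2 = -8 - 3*(-2) = -2
g_1 = -2 - 3*(-2) = 4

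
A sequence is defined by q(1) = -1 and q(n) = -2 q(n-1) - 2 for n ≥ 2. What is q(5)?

q(2) = -2*(-1) - 2 = 0
q(3) = -2*0 - 2 = -2
q(4) = -2*(-2) - 2 = 2
q(5) = -2*2 - 2 = -6

-6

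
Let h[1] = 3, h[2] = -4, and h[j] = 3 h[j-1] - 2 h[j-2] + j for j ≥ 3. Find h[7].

-225

h[3] = 3·(-4) - 2·3 + 3 = -15
h[4] = 3·(-15) - 2·(-4) + 4 = -33
h[5] = 3·(-33) - 2·(-15) + 5 = -64
h[6] = 3·(-64) - 2·(-33) + 6 = -120
h[7] = 3·(-120) - 2·(-64) + 7 = -225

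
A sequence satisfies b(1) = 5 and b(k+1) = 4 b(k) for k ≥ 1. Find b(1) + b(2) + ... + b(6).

b(2) = 4*5 = 20
b(3) = 4*20 = 80
b(4) = 4*80 = 320
b(5) = 4*320 = 1280
b(6) = 4*1280 = 5120
Sum = 5 + 20 + 80 + 320 + 1280 + 5120 = 6825

6825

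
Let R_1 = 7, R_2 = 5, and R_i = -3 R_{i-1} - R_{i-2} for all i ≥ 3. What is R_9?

-7574

R_3 = -3(5) - 7 = -22
R_4 = -3(-22) - 5 = 61
R_5 = -3(61) - (-22) = -161
R_6 = -3(-161) - 61 = 422
R_7 = -3(422) - (-161) = -1105
R_8 = -3(-1105) - 422 = 2893
R_9 = -3(2893) - (-1105) = -7574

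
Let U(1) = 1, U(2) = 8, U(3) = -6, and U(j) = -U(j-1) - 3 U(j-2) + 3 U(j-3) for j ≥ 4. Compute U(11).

3198

U(4) = -(-6) - 3·8 + 3·1 = -15
U(5) = -(-15) - 3·(-6) + 3·8 = 57
U(6) = -57 - 3·(-15) + 3·(-6) = -30
U(7) = -(-30) - 3·57 + 3·(-15) = -186
U(8) = -(-186) - 3·(-30) + 3·57 = 447
U(9) = -447 - 3·(-186) + 3·(-30) = 21
U(10) = -21 - 3·447 + 3·(-186) = -1920
U(11) = -(-1920) - 3·21 + 3·447 = 3198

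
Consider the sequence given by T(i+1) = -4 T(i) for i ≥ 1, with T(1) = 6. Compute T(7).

T(2) = -4*6 = -24
T(3) = -4*(-24) = 96
T(4) = -4*96 = -384
T(5) = -4*(-384) = 1536
T(6) = -4*1536 = -6144
T(7) = -4*(-6144) = 24576

24576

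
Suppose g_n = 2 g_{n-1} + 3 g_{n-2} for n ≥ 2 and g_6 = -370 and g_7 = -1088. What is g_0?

Rearranging, g_{n-2} = (g_n - 2 g_{n-1}) / 3.
g_5 = (-1088 - 2·(-370)) / 3 = -348/3 = -116
g_4 = (-370 - 2·(-116)) / 3 = -138/3 = -46
g_3 = (-116 - 2·(-46)) / 3 = -24/3 = -8
g_2 = (-46 - 2·(-8)) / 3 = -30/3 = -10
g_1 = (-8 - 2·(-10)) / 3 = 12/3 = 4
g_0 = (-10 - 2·4) / 3 = -18/3 = -6

-6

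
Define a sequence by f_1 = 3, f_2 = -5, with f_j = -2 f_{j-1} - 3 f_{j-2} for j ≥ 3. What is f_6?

19

f_3 = -2·(-5) - 3·3 = 1
f_4 = -2·1 - 3·(-5) = 13
f_5 = -2·13 - 3·1 = -29
f_6 = -2·(-29) - 3·13 = 19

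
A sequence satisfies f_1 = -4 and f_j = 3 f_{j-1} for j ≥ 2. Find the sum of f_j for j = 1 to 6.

f_2 = 3*(-4) = -12
f_3 = 3*(-12) = -36
f_4 = 3*(-36) = -108
f_5 = 3*(-108) = -324
f_6 = 3*(-324) = -972
Sum = (-4) + (-12) + (-36) + (-108) + (-324) + (-972) = -1456

-1456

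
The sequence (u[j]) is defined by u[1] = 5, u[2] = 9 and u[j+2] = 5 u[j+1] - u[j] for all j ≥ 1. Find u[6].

4384

u[3] = 5(9) - 5 = 40
u[4] = 5(40) - 9 = 191
u[5] = 5(191) - 40 = 915
u[6] = 5(915) - 191 = 4384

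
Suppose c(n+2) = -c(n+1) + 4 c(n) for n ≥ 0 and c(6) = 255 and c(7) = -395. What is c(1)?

5

Rearranging, c(n-2) = (c(n) + c(n-1)) / 4.
c(5) = (-395 + 255) / 4 = -140/4 = -35
c(4) = (255 + (-35)) / 4 = 220/4 = 55
c(3) = (-35 + 55) / 4 = 20/4 = 5
c(2) = (55 + 5) / 4 = 60/4 = 15
c(1) = (5 + 15) / 4 = 20/4 = 5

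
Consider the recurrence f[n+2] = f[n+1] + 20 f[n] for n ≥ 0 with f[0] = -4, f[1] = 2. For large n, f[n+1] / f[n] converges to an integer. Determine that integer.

5

The characteristic equation is r^2 - r - 20 = 0, which factors as (r - 5)(r + 4) = 0.
So the roots are 5 and -4. Since |5| > |-4| and the coefficient of 5^n is non-zero, the ratio tends to 5.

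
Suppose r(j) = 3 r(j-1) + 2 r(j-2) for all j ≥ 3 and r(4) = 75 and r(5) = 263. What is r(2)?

Rearranging, r(j-2) = (r(j) - 3 r(j-1)) / 2.
r(3) = (263 - 3(75)) / 2 = 38/2 = 19
r(2) = (75 - 3(19)) / 2 = 18/2 = 9

9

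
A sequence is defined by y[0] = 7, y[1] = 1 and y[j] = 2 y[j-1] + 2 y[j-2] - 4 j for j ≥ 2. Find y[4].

12

y[2] = 2*1 + 2*7 - 8 = 8
y[3] = 2*8 + 2*1 - 12 = 6
y[4] = 2*6 + 2*8 - 16 = 12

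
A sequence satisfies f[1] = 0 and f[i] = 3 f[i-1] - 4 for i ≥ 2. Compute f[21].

The fixed point is -4/(1 - 3) = 2, so f[i] - 2 = 3(f[i-1] - 2).
Hence f[i] = -2·3^{i-1} + 2.
f[21] = -2·3^{20} + 2 = -2·3486784401 + 2 = -6973568800.

-6973568800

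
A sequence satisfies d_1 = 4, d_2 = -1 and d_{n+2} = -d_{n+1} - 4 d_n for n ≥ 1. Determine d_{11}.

d_3 = -(-1) - 4·4 = -15
d_4 = -(-15) - 4·(-1) = 19
d_5 = -19 - 4·(-15) = 41
d_6 = -41 - 4·19 = -117
d_7 = -(-117) - 4·41 = -47
d_8 = -(-47) - 4·(-117) = 515
d_9 = -515 - 4·(-47) = -327
d_{10} = -(-327) - 4·515 = -1733
d_{11} = -(-1733) - 4·(-327) = 3041

3041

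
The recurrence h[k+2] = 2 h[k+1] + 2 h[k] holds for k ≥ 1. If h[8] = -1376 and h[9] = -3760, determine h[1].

-3

Rearranging, h[k-2] = (h[k] - 2 h[k-1]) / 2.
h[7] = (-3760 - 2*(-1376)) / 2 = -1008/2 = -504
h[6] = (-1376 - 2*(-504)) / 2 = -368/2 = -184
h[5] = (-504 - 2*(-184)) / 2 = -136/2 = -68
h[4] = (-184 - 2*(-68)) / 2 = -48/2 = -24
h[3] = (-68 - 2*(-24)) / 2 = -20/2 = -10
h[2] = (-24 - 2*(-10)) / 2 = -4/2 = -2
h[1] = (-10 - 2*(-2)) / 2 = -6/2 = -3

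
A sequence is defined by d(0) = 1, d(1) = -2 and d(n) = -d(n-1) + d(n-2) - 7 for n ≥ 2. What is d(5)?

-6

d(2) = -(-2) + 1 - 7 = -4
d(3) = -(-4) + (-2) - 7 = -5
d(4) = -(-5) + (-4) - 7 = -6
d(5) = -(-6) + (-5) - 7 = -6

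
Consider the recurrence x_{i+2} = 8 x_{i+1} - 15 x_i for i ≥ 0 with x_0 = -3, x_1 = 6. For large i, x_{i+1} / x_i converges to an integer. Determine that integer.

5

The characteristic equation is r^2 - 8r + 15 = 0, which factors as (r - 5)(r - 3) = 0.
So the roots are 5 and 3. Since |5| > |3| and the coefficient of 5^i is non-zero, the ratio tends to 5.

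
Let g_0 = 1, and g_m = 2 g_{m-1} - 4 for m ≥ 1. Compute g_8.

-764

g_1 = 2·1 - 4 = -2
g_2 = 2·(-2) - 4 = -8
g_3 = 2·(-8) - 4 = -20
g_4 = 2·(-20) - 4 = -44
g_5 = 2·(-44) - 4 = -92
g_6 = 2·(-92) - 4 = -188
g_7 = 2·(-188) - 4 = -380
g_8 = 2·(-380) - 4 = -764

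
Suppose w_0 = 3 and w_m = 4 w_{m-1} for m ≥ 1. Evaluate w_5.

3072

w_1 = 4*3 = 12
w_2 = 4*12 = 48
w_3 = 4*48 = 192
w_4 = 4*192 = 768
w_5 = 4*768 = 3072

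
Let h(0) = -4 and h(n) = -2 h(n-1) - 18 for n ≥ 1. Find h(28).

The fixed point is -18/(1 + 2) = -6, so h(n) + 6 = -2(h(n-1) + 6).
Hence h(n) = 2·(-2)^n - 6.
h(28) = 2·(-2)^{28} - 6 = 2·268435456 - 6 = 536870906.

536870906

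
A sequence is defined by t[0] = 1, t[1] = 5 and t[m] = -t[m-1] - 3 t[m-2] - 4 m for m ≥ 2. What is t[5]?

-30

t[2] = -5 - 3·1 - 8 = -16
t[3] = -(-16) - 3·5 - 12 = -11
t[4] = -(-11) - 3·(-16) - 16 = 43
t[5] = -43 - 3·(-11) - 20 = -30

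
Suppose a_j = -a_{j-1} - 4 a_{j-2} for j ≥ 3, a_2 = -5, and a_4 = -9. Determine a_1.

-6

Let a_1 = x.
a_3 = 5 - 4x
a_4 = 15 + 4x
So 15 + 4x = -9, giving x = -6.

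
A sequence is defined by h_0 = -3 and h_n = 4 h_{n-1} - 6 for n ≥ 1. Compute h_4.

h_1 = 4·(-3) - 6 = -18
h_2 = 4·(-18) - 6 = -78
h_3 = 4·(-78) - 6 = -318
h_4 = 4·(-318) - 6 = -1278

-1278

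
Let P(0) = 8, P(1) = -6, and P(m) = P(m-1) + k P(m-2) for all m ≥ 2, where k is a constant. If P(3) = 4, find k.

P(2) = -6 + 8k
P(3) = -6 + 2k
So -6 + 2k = 4, giving k = 5.

5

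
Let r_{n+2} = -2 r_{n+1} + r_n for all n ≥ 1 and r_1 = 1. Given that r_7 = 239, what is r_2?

Let r_2 = y.
r_3 = 1 - 2y
r_4 = -2 + 5y
r_5 = 5 - 12y
r_6 = -12 + 29y
r_7 = 29 - 70y
So 29 - 70y = 239, giving y = -3.

-3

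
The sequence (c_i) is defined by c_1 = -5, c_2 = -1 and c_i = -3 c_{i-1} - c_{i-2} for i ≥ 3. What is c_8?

c_3 = -3·(-1) - (-5) = 8
c_4 = -3·8 - (-1) = -23
c_5 = -3·(-23) - 8 = 61
c_6 = -3·61 - (-23) = -160
c_7 = -3·(-160) - 61 = 419
c_8 = -3·419 - (-160) = -1097

-1097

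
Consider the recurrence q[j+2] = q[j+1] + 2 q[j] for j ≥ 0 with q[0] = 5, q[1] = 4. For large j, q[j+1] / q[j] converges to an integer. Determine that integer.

The characteristic equation is r^2 - r - 2 = 0, which factors as (r - 2)(r + 1) = 0.
So the roots are 2 and -1. Since |2| > |-1| and the coefficient of 2^j is non-zero, the ratio tends to 2.

2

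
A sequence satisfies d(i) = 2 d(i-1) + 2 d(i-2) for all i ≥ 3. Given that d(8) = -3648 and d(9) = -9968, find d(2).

Rearranging, d(i-2) = (d(i) - 2 d(i-1)) / 2.
d(7) = (-9968 - 2·(-3648)) / 2 = -2672/2 = -1336
d(6) = (-3648 - 2·(-1336)) / 2 = -976/2 = -488
d(5) = (-1336 - 2·(-488)) / 2 = -360/2 = -180
d(4) = (-488 - 2·(-180)) / 2 = -128/2 = -64
d(3) = (-180 - 2·(-64)) / 2 = -52/2 = -26
d(2) = (-64 - 2·(-26)) / 2 = -12/2 = -6

-6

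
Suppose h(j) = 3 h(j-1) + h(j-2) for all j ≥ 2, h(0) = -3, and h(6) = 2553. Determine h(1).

8

Let h(1) = w.
h(2) = -3 + 3w
h(3) = -9 + 10w
h(4) = -30 + 33w
h(5) = -99 + 109w
h(6) = -327 + 360w
So -327 + 360w = 2553, giving w = 8.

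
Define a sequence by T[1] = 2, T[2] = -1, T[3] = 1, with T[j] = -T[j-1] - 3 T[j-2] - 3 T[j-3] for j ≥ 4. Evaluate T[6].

T[4] = -1 - 3·(-1) - 3·2 = -4
T[5] = -(-4) - 3·1 - 3·(-1) = 4
T[6] = -4 - 3·(-4) - 3·1 = 5

5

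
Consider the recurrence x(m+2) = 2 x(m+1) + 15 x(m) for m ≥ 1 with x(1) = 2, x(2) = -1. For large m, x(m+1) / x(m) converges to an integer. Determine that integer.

The characteristic equation is r^2 - 2r - 15 = 0, which factors as (r - 5)(r + 3) = 0.
So the roots are 5 and -3. Since |5| > |-3| and the coefficient of 5^m is non-zero, the ratio tends to 5.

5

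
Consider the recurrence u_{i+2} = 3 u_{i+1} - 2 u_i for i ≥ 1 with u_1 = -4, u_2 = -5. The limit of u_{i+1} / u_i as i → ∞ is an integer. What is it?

2

The characteristic equation is r^2 - 3r + 2 = 0, which factors as (r - 2)(r - 1) = 0.
So the roots are 2 and 1. Since |2| > |1| and the coefficient of 2^i is non-zero, the ratio tends to 2.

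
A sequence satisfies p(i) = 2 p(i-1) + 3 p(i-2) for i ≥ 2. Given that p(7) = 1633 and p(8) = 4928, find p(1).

Rearranging, p(i-2) = (p(i) - 2 p(i-1)) / 3.
p(6) = (4928 - 2*1633) / 3 = 1662/3 = 554
p(5) = (1633 - 2*554) / 3 = 525/3 = 175
p(4) = (554 - 2*175) / 3 = 204/3 = 68
p(3) = (175 - 2*68) / 3 = 39/3 = 13
p(2) = (68 - 2*13) / 3 = 42/3 = 14
p(1) = (13 - 2*14) / 3 = -15/3 = -5

-5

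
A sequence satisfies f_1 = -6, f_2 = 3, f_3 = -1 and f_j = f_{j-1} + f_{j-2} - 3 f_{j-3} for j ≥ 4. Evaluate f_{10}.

f_4 = (-1) + 3 - 3*(-6) = 20
f_5 = 20 + (-1) - 3*3 = 10
f_6 = 10 + 20 - 3*(-1) = 33
f_7 = 33 + 10 - 3*20 = -17
f_8 = (-17) + 33 - 3*10 = -14
f_9 = (-14) + (-17) - 3*33 = -130
f_{10} = (-130) + (-14) - 3*(-17) = -93

-93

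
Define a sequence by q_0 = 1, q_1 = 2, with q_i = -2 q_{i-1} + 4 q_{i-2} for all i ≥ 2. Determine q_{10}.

-21504

q_2 = -2·2 + 4·1 = 0
q_3 = -2·0 + 4·2 = 8
q_4 = -2·8 + 4·0 = -16
q_5 = -2·(-16) + 4·8 = 64
q_6 = -2·64 + 4·(-16) = -192
q_7 = -2·(-192) + 4·64 = 640
q_8 = -2·640 + 4·(-192) = -2048
q_9 = -2·(-2048) + 4·640 = 6656
q_{10} = -2·6656 + 4·(-2048) = -21504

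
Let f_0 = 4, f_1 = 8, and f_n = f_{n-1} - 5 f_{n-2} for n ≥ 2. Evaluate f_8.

f_2 = 8 - 5*4 = -12
f_3 = (-12) - 5*8 = -52
f_4 = (-52) - 5*(-12) = 8
f_5 = 8 - 5*(-52) = 268
f_6 = 268 - 5*8 = 228
f_7 = 228 - 5*268 = -1112
f_8 = (-1112) - 5*228 = -2252

-2252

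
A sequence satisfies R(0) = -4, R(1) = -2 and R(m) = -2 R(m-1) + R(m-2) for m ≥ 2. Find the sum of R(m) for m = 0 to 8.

92

R(2) = -2·(-2) + (-4) = 0
R(3) = -2·0 + (-2) = -2
R(4) = -2·(-2) + 0 = 4
R(5) = -2·4 + (-2) = -10
R(6) = -2·(-10) + 4 = 24
R(7) = -2·24 + (-10) = -58
R(8) = -2·(-58) + 24 = 140
Sum = (-4) + (-2) + 0 + (-2) + 4 + (-10) + 24 + (-58) + 140 = 92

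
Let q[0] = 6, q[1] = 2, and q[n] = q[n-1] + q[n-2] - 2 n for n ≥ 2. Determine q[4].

q[2] = 2 + 6 - 4 = 4
q[3] = 4 + 2 - 6 = 0
q[4] = 0 + 4 - 8 = -4

-4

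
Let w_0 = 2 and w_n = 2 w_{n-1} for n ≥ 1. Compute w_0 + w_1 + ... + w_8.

1022

w_1 = 2·2 = 4
w_2 = 2·4 = 8
w_3 = 2·8 = 16
w_4 = 2·16 = 32
w_5 = 2·32 = 64
w_6 = 2·64 = 128
w_7 = 2·128 = 256
w_8 = 2·256 = 512
Sum = 2 + 4 + 8 + 16 + 32 + 64 + 128 + 256 + 512 = 1022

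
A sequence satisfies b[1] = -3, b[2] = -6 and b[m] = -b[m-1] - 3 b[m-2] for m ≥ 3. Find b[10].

759

b[3] = -(-6) - 3(-3) = 15
b[4] = -15 - 3(-6) = 3
b[5] = -3 - 3(15) = -48
b[6] = -(-48) - 3(3) = 39
b[7] = -39 - 3(-48) = 105
b[8] = -105 - 3(39) = -222
b[9] = -(-222) - 3(105) = -93
b[10] = -(-93) - 3(-222) = 759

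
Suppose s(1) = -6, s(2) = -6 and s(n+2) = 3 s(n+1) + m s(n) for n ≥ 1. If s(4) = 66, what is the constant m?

-5

s(3) = -18 - 6m
s(4) = -54 - 24m
So -54 - 24m = 66, giving m = -5.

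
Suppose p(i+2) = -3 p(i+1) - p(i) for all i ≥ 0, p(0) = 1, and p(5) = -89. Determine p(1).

-2

Let p(1) = x.
p(2) = -1 - 3x
p(3) = 3 + 8x
p(4) = -8 - 21x
p(5) = 21 + 55x
So 21 + 55x = -89, giving x = -2.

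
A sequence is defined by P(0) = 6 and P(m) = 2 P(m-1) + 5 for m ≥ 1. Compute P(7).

1403

P(1) = 2(6) + 5 = 17
P(2) = 2(17) + 5 = 39
P(3) = 2(39) + 5 = 83
P(4) = 2(83) + 5 = 171
P(5) = 2(171) + 5 = 347
P(6) = 2(347) + 5 = 699
P(7) = 2(699) + 5 = 1403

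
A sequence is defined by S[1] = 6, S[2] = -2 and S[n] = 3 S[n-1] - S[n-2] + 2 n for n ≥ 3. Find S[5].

-8

S[3] = 3(-2) - 6 + 6 = -6
S[4] = 3(-6) - (-2) + 8 = -8
S[5] = 3(-8) - (-6) + 10 = -8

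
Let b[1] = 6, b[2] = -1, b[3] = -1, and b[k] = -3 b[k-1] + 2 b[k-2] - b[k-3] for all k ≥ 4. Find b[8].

b[4] = -3*(-1) + 2*(-1) - 6 = -5
b[5] = -3*(-5) + 2*(-1) - (-1) = 14
b[6] = -3*14 + 2*(-5) - (-1) = -51
b[7] = -3*(-51) + 2*14 - (-5) = 186
b[8] = -3*186 + 2*(-51) - 14 = -674

-674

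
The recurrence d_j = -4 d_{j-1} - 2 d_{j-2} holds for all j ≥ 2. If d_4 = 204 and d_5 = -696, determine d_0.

Rearranging, d_{j-2} = (d_j + 4 d_{j-1}) / -2.
d_3 = (-696 + 4(204)) / -2 = 120/-2 = -60
d_2 = (204 + 4(-60)) / -2 = -36/-2 = 18
d_1 = (-60 + 4(18)) / -2 = 12/-2 = -6
d_0 = (18 + 4(-6)) / -2 = -6/-2 = 3

3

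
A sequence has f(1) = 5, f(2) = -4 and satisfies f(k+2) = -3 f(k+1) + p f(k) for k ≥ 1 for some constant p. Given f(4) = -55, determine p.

f(3) = 12 + 5p
f(4) = -36 - 19p
So -36 - 19p = -55, giving p = 1.

1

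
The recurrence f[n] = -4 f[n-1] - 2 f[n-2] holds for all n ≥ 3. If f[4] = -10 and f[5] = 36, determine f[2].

Rearranging, f[n-2] = (f[n] + 4 f[n-1]) / -2.
f[3] = (36 + 4·(-10)) / -2 = -4/-2 = 2
f[2] = (-10 + 4·2) / -2 = -2/-2 = 1

1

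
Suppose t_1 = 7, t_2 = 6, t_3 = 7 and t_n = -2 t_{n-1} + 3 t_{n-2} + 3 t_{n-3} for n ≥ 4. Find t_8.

t_4 = -2*7 + 3*6 + 3*7 = 25
t_5 = -2*25 + 3*7 + 3*6 = -11
t_6 = -2*(-11) + 3*25 + 3*7 = 118
t_7 = -2*118 + 3*(-11) + 3*25 = -194
t_8 = -2*(-194) + 3*118 + 3*(-11) = 709

709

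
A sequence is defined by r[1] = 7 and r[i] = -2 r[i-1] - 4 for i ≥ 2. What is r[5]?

r[2] = -2·7 - 4 = -18
r[3] = -2·(-18) - 4 = 32
r[4] = -2·32 - 4 = -68
r[5] = -2·(-68) - 4 = 132

132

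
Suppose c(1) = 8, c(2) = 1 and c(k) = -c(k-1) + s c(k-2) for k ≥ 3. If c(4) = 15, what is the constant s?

c(3) = -1 + 8s
c(4) = 1 - 7s
So 1 - 7s = 15, giving s = -2.

-2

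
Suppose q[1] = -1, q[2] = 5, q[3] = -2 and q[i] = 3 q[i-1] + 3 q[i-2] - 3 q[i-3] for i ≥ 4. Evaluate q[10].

q[4] = 3(-2) + 3(5) - 3(-1) = 12
q[5] = 3(12) + 3(-2) - 3(5) = 15
q[6] = 3(15) + 3(12) - 3(-2) = 87
q[7] = 3(87) + 3(15) - 3(12) = 270
q[8] = 3(270) + 3(87) - 3(15) = 1026
q[9] = 3(1026) + 3(270) - 3(87) = 3627
q[10] = 3(3627) + 3(1026) - 3(270) = 13149

13149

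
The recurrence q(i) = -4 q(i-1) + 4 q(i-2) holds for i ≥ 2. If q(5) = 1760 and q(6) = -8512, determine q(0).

-7

Rearranging, q(i-2) = (q(i) + 4 q(i-1)) / 4.
q(4) = (-8512 + 4(1760)) / 4 = -1472/4 = -368
q(3) = (1760 + 4(-368)) / 4 = 288/4 = 72
q(2) = (-368 + 4(72)) / 4 = -80/4 = -20
q(1) = (72 + 4(-20)) / 4 = -8/4 = -2
q(0) = (-20 + 4(-2)) / 4 = -28/4 = -7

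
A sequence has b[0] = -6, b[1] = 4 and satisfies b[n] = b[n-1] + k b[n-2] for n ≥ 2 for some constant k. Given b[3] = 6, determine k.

-1

b[2] = 4 - 6k
b[3] = 4 - 2k
So 4 - 2k = 6, giving k = -1.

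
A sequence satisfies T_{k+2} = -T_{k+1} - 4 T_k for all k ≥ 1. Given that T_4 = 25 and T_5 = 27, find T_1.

Rearranging, T_{k-2} = (T_k + T_{k-1}) / -4.
T_3 = (27 + 25) / -4 = 52/-4 = -13
T_2 = (25 + (-13)) / -4 = 12/-4 = -3
T_1 = (-13 + (-3)) / -4 = -16/-4 = 4

4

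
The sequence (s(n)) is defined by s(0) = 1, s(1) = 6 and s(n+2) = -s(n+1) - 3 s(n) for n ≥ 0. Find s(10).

s(2) = -6 - 3·1 = -9
s(3) = -(-9) - 3·6 = -9
s(4) = -(-9) - 3·(-9) = 36
s(5) = -36 - 3·(-9) = -9
s(6) = -(-9) - 3·36 = -99
s(7) = -(-99) - 3·(-9) = 126
s(8) = -126 - 3·(-99) = 171
s(9) = -171 - 3·126 = -549
s(10) = -(-549) - 3·171 = 36

36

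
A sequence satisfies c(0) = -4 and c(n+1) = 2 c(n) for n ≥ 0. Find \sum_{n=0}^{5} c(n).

-252

c(1) = 2·(-4) = -8
c(2) = 2·(-8) = -16
c(3) = 2·(-16) = -32
c(4) = 2·(-32) = -64
c(5) = 2·(-64) = -128
Sum = (-4) + (-8) + (-16) + (-32) + (-64) + (-128) = -252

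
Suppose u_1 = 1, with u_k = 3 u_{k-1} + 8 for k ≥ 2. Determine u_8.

u_2 = 3·1 + 8 = 11
u_3 = 3·11 + 8 = 41
u_4 = 3·41 + 8 = 131
u_5 = 3·131 + 8 = 401
u_6 = 3·401 + 8 = 1211
u_7 = 3·1211 + 8 = 3641
u_8 = 3·3641 + 8 = 10931

10931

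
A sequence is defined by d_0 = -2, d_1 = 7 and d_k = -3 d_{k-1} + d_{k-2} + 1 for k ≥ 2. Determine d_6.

-2654

d_2 = -3(7) + (-2) + 1 = -22
d_3 = -3(-22) + 7 + 1 = 74
d_4 = -3(74) + (-22) + 1 = -243
d_5 = -3(-243) + 74 + 1 = 804
d_6 = -3(804) + (-243) + 1 = -2654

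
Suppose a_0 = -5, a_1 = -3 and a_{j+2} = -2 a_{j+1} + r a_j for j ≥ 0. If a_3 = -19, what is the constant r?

-1

a_2 = 6 - 5r
a_3 = -12 + 7r
So -12 + 7r = -19, giving r = -1.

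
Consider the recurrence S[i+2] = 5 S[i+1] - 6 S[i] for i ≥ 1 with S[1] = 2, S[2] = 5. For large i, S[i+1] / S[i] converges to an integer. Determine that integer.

The characteristic equation is r^2 - 5r + 6 = 0, which factors as (r - 3)(r - 2) = 0.
So the roots are 3 and 2. Since |3| > |2| and the coefficient of 3^i is non-zero, the ratio tends to 3.

3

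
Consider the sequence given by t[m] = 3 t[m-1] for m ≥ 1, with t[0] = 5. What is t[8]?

t[1] = 3*5 = 15
t[2] = 3*15 = 45
t[3] = 3*45 = 135
t[4] = 3*135 = 405
t[5] = 3*405 = 1215
t[6] = 3*1215 = 3645
t[7] = 3*3645 = 10935
t[8] = 3*10935 = 32805

32805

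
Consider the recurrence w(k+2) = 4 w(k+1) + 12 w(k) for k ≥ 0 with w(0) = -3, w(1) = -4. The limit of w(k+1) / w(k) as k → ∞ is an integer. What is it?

The characteristic equation is r^2 - 4r - 12 = 0, which factors as (r - 6)(r + 2) = 0.
So the roots are 6 and -2. Since |6| > |-2| and the coefficient of 6^k is non-zero, the ratio tends to 6.

6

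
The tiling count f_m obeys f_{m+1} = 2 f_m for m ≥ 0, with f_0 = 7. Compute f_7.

896

f_1 = 2(7) = 14
f_2 = 2(14) = 28
f_3 = 2(28) = 56
f_4 = 2(56) = 112
f_5 = 2(112) = 224
f_6 = 2(224) = 448
f_7 = 2(448) = 896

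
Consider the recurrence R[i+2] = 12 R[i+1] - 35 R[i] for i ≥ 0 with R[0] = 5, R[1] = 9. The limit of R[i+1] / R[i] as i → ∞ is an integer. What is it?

The characteristic equation is r^2 - 12r + 35 = 0, which factors as (r - 7)(r - 5) = 0.
So the roots are 7 and 5. Since |7| > |5| and the coefficient of 7^i is non-zero, the ratio tends to 7.

7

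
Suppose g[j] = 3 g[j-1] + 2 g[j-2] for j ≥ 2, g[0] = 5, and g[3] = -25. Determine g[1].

Let g[1] = w.
g[2] = 10 + 3w
g[3] = 30 + 11w
So 30 + 11w = -25, giving w = -5.

-5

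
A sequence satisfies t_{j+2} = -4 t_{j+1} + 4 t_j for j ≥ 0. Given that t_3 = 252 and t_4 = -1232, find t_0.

-7

Rearranging, t_{j-2} = (t_j + 4 t_{j-1}) / 4.
t_2 = (-1232 + 4*252) / 4 = -224/4 = -56
t_1 = (252 + 4*(-56)) / 4 = 28/4 = 7
t_0 = (-56 + 4*7) / 4 = -28/4 = -7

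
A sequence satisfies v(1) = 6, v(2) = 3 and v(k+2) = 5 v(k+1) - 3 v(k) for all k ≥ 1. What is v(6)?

-483

v(3) = 5(3) - 3(6) = -3
v(4) = 5(-3) - 3(3) = -24
v(5) = 5(-24) - 3(-3) = -111
v(6) = 5(-111) - 3(-24) = -483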